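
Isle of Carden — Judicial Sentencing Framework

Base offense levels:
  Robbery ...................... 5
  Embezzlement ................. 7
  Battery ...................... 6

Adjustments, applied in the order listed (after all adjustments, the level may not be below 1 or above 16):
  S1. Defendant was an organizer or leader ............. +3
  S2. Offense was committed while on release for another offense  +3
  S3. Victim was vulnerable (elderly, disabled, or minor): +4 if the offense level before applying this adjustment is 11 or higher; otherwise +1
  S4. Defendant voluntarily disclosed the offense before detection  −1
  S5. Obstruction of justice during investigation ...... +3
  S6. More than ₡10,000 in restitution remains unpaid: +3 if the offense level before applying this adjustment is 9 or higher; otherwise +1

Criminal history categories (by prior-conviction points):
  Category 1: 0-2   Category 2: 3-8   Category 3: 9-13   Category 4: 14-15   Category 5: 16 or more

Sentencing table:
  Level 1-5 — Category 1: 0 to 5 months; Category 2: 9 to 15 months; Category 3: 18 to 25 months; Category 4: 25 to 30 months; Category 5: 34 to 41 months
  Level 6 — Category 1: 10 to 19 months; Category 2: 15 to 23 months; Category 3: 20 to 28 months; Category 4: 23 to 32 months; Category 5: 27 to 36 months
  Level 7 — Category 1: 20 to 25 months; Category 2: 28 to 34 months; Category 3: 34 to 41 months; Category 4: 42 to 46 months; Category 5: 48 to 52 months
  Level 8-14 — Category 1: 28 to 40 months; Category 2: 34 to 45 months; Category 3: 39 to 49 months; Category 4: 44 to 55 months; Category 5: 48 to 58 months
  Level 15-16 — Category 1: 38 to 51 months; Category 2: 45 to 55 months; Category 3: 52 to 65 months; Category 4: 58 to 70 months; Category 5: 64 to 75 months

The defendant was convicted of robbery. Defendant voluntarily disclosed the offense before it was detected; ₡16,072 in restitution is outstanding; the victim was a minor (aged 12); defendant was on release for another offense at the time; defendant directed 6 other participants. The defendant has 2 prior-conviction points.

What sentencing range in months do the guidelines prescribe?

38-51 months

Base offense level for robbery: 5.
S1 applies: 5 + 3 = 8.
S2 applies: 8 + 3 = 11.
S3 applies (level before this adjustment is 11 ≥ 11, so +4): 11 + 4 = 15.
S4 applies: 15 − 1 = 14.
S5 does not apply.
S6 applies (level before this adjustment is 14 ≥ 9, so +3): 14 + 3 = 17.
Level 17 exceeds the maximum of 16; capped at 16.
Final offense level: 16.
Criminal history: 2 prior points → Category 1 (0-2).
Level 16 falls in the 15-16 band.
Grid: Level 15-16 × Category 1 = 38-51 months.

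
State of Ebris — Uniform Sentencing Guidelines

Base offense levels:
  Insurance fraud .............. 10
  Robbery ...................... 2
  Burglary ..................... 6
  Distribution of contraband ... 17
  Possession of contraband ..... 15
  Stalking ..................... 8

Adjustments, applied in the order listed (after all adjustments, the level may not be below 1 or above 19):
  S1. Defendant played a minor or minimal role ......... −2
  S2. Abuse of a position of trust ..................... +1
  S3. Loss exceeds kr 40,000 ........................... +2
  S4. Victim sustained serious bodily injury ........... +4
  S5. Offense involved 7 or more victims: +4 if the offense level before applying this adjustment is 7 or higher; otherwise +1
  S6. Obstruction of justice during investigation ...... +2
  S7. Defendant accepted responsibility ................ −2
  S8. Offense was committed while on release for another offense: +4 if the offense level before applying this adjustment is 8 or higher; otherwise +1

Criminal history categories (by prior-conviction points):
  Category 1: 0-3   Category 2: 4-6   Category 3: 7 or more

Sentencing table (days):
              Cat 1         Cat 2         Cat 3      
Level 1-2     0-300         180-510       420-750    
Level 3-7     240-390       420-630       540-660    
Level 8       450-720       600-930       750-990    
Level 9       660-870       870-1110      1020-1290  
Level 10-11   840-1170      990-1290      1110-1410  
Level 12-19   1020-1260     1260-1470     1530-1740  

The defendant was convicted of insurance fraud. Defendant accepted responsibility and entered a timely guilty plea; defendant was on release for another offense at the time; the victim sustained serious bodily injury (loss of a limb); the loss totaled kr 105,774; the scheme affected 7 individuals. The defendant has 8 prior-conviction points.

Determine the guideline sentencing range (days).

1530-1740 days

Base offense level for insurance fraud: 10.
S3 applies: 10 + 2 = 12.
S4 applies: 12 + 4 = 16.
S5 applies (level before this adjustment is 16 ≥ 7, so +4): 16 + 4 = 20.
S6 does not apply.
S7 applies: 20 − 2 = 18.
S8 applies (level before this adjustment is 18 ≥ 8, so +4): 18 + 4 = 22.
Level 22 exceeds the maximum of 19; capped at 19.
Final offense level: 19.
Criminal history: 8 prior points → Category 3 (7+).
Level 19 falls in the 12-19 band.
Grid: Level 12-19 × Category 3 = 1530-1740 days.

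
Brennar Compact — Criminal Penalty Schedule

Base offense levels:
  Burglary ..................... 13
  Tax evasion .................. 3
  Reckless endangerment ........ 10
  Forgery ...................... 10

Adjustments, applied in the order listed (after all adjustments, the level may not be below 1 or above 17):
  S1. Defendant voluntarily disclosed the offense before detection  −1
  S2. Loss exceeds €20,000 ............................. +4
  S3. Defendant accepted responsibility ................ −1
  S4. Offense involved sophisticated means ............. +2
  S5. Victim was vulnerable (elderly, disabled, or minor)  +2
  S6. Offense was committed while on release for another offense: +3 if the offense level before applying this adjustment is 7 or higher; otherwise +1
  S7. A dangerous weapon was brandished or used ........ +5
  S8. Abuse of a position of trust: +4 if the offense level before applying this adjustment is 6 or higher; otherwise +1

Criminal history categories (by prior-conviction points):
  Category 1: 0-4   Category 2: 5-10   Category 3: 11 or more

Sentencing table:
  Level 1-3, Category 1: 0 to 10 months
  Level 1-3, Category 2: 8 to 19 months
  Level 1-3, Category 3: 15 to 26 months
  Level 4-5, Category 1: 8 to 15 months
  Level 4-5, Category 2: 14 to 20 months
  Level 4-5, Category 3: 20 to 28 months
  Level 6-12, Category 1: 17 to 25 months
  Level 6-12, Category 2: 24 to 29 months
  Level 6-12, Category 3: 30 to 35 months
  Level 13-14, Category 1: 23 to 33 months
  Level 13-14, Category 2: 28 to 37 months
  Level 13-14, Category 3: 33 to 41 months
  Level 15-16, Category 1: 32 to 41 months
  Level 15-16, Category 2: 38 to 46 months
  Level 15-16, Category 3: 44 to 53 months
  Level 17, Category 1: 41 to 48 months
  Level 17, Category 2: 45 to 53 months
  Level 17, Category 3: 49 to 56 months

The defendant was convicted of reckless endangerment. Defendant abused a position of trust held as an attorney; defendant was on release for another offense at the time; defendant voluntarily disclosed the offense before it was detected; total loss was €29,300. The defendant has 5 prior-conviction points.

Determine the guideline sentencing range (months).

Base offense level for reckless endangerment: 10.
S1 applies: 10 − 1 = 9.
S2 applies: 9 + 4 = 13.
S3 does not apply.
S4 does not apply.
S6 applies (level before this adjustment is 13 ≥ 7, so +3): 13 + 3 = 16.
S8 applies (level before this adjustment is 16 ≥ 6, so +4): 16 + 4 = 20.
Level 20 exceeds the maximum of 17; capped at 17.
Final offense level: 17.
Criminal history: 5 prior points → Category 2 (5-10).
Level 17 falls in the 17 band.
Grid: Level 17 × Category 2 = 45-53 months.

45-53 months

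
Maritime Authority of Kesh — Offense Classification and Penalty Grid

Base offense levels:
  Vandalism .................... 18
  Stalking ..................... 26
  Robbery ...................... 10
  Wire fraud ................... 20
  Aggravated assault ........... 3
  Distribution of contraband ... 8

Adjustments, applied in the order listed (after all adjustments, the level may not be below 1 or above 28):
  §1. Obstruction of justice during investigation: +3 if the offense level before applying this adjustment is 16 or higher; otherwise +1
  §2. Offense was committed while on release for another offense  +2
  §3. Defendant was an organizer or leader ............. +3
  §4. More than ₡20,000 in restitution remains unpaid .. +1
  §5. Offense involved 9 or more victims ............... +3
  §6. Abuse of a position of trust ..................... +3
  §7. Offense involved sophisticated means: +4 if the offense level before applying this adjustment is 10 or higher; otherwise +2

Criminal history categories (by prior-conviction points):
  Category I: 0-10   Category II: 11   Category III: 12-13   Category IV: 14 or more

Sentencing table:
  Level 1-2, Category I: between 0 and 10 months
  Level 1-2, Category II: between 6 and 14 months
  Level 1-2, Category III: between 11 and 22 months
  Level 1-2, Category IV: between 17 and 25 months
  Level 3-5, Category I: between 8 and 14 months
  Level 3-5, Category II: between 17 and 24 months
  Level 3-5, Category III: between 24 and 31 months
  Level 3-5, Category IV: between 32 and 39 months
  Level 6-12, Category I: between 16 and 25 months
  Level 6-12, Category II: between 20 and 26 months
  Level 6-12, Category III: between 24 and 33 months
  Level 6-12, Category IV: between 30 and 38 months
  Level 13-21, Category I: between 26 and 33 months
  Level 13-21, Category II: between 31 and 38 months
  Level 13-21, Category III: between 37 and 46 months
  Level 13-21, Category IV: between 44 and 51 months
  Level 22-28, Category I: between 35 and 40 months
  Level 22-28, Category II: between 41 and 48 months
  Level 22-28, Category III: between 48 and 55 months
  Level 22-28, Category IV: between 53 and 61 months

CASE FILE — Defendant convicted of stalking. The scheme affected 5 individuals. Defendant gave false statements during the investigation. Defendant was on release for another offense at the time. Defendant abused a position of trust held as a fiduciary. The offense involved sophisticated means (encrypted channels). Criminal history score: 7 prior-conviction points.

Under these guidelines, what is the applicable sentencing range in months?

Base offense level for stalking: 26.
§1 applies (level before this adjustment is 26 ≥ 16, so +3): 26 + 3 = 29.
§2 applies: 29 + 2 = 31.
§5 does not apply.
§6 applies: 31 + 3 = 34.
§7 applies (level before this adjustment is 34 ≥ 10, so +4): 34 + 4 = 38.
Level 38 exceeds the maximum of 28; capped at 28.
Final offense level: 28.
Criminal history: 7 prior points → Category I (0-10).
Level 28 falls in the 22-28 band.
Grid: Level 22-28 × Category I = 35-40 months.

35-40 months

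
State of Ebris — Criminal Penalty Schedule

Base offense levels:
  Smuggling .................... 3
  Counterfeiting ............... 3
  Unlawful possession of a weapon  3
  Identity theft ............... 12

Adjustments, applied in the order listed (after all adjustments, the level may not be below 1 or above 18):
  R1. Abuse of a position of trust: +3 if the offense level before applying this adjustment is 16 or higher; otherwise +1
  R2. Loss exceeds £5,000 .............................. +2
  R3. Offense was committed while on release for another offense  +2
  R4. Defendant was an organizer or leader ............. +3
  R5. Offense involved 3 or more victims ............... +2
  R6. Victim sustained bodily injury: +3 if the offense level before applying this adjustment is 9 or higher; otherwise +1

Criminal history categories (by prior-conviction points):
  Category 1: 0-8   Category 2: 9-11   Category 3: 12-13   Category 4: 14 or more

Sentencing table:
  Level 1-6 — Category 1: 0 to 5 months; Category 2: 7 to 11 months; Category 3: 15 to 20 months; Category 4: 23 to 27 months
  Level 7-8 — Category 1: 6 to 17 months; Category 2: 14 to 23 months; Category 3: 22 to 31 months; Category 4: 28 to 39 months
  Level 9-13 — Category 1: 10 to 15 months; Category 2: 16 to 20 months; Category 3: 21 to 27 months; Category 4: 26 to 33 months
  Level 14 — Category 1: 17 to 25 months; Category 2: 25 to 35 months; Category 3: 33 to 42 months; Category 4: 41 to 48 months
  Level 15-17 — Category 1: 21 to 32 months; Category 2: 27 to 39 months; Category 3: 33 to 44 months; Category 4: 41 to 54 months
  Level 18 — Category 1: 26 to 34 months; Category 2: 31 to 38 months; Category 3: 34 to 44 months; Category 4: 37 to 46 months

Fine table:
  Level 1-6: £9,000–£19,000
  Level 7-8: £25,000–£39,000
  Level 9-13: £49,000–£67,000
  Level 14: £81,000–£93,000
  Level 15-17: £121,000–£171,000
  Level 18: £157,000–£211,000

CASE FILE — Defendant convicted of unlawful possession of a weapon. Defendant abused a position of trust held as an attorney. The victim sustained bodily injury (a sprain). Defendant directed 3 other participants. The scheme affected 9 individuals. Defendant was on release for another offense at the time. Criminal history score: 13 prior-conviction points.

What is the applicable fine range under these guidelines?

£81,000–£93,000

Base offense level for unlawful possession of a weapon: 3.
R1 applies (level before this adjustment is 3 < 16, so +1): 3 + 1 = 4.
R2 does not apply.
R3 applies: 4 + 2 = 6.
R4 applies: 6 + 3 = 9.
R5 applies: 9 + 2 = 11.
R6 applies (level before this adjustment is 11 ≥ 9, so +3): 11 + 3 = 14.
Final offense level: 14.
Level 14 falls in the 14 band.
Fine table: Level 14 → £81,000–£93,000.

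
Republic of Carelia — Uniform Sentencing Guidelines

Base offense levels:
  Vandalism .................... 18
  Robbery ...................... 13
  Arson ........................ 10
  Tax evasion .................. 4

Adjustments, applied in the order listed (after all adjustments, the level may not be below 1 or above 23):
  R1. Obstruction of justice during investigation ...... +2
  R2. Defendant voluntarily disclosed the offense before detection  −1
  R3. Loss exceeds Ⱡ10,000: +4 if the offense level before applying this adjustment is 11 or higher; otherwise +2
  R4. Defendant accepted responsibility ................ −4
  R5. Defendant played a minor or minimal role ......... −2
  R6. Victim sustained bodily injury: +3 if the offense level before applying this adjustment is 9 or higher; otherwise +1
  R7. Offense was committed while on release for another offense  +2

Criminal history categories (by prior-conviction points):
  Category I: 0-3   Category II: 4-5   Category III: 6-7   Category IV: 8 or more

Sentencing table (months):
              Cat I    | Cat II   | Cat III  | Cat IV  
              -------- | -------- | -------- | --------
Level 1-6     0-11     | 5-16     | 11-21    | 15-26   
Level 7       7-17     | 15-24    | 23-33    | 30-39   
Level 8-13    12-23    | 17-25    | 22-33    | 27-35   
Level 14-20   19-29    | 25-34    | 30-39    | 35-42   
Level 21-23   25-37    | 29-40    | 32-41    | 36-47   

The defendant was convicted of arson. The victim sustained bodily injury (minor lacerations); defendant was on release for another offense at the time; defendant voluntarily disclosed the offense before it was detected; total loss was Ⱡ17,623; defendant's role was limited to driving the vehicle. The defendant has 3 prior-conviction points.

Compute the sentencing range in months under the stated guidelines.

Base offense level for arson: 10.
R1 does not apply.
R2 applies: 10 − 1 = 9.
R3 applies (level before this adjustment is 9 < 11, so +2): 9 + 2 = 11.
R4 does not apply.
R5 applies: 11 − 2 = 9.
R6 applies (level before this adjustment is 9 ≥ 9, so +3): 9 + 3 = 12.
R7 applies: 12 + 2 = 14.
Final offense level: 14.
Criminal history: 3 prior points → Category I (0-3).
Level 14 falls in the 14-20 band.
Grid: Level 14-20 × Category I = 19-29 months.

19-29 months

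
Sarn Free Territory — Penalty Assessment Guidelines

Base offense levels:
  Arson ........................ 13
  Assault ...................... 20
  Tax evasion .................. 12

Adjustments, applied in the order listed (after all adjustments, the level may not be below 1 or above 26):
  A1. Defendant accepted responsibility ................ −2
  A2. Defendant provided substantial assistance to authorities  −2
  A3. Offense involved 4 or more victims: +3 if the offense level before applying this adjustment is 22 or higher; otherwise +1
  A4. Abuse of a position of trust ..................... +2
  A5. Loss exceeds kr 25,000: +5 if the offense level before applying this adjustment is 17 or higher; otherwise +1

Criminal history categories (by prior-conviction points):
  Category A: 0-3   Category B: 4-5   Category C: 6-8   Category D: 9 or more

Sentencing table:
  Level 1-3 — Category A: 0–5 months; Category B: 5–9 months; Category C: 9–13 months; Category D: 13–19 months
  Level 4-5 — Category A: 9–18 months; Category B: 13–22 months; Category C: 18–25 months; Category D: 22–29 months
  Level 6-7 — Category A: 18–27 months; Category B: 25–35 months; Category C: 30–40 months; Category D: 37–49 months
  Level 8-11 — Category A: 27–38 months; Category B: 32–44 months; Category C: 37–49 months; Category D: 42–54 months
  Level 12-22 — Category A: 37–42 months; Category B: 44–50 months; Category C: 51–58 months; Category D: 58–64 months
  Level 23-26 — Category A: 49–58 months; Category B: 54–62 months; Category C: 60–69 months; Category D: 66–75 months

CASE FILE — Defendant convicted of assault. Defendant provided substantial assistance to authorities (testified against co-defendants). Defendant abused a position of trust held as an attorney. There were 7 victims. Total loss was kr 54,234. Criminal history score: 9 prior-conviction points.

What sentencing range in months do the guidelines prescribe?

66-75 months

Base offense level for assault: 20.
A2 applies: 20 − 2 = 18.
A3 applies (level before this adjustment is 18 < 22, so +1): 18 + 1 = 19.
A4 applies: 19 + 2 = 21.
A5 applies (level before this adjustment is 21 ≥ 17, so +5): 21 + 5 = 26.
Final offense level: 26.
Criminal history: 9 prior points → Category D (9+).
Level 26 falls in the 23-26 band.
Grid: Level 23-26 × Category D = 66-75 months.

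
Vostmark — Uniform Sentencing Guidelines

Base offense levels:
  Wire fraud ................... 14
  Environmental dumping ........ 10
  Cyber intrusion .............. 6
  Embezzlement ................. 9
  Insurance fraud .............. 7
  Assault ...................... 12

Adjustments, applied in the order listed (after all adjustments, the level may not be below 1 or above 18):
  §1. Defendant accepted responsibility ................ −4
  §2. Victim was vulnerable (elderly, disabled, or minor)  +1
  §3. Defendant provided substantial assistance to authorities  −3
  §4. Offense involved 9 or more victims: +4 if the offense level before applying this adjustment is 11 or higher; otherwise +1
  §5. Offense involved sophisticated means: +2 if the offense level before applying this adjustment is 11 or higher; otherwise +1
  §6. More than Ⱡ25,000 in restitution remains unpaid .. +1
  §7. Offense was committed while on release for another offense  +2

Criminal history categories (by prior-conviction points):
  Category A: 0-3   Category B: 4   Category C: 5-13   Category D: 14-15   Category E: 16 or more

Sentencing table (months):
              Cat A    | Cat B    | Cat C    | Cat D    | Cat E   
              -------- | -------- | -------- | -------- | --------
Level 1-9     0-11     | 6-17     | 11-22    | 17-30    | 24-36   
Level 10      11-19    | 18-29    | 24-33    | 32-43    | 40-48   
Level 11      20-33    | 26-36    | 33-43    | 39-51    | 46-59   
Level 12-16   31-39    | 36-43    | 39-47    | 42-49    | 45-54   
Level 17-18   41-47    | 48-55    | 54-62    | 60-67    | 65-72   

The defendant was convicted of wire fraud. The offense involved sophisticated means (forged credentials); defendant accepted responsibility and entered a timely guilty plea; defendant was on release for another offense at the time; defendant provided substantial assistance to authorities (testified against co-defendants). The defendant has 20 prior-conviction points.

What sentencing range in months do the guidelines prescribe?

Base offense level for wire fraud: 14.
§1 applies: 14 − 4 = 10.
§3 applies: 10 − 3 = 7.
§5 applies (level before this adjustment is 7 < 11, so +1): 7 + 1 = 8.
§6 does not apply.
§7 applies: 8 + 2 = 10.
Final offense level: 10.
Criminal history: 20 prior points → Category E (16+).
Level 10 falls in the 10 band.
Grid: Level 10 × Category E = 40-48 months.

40-48 months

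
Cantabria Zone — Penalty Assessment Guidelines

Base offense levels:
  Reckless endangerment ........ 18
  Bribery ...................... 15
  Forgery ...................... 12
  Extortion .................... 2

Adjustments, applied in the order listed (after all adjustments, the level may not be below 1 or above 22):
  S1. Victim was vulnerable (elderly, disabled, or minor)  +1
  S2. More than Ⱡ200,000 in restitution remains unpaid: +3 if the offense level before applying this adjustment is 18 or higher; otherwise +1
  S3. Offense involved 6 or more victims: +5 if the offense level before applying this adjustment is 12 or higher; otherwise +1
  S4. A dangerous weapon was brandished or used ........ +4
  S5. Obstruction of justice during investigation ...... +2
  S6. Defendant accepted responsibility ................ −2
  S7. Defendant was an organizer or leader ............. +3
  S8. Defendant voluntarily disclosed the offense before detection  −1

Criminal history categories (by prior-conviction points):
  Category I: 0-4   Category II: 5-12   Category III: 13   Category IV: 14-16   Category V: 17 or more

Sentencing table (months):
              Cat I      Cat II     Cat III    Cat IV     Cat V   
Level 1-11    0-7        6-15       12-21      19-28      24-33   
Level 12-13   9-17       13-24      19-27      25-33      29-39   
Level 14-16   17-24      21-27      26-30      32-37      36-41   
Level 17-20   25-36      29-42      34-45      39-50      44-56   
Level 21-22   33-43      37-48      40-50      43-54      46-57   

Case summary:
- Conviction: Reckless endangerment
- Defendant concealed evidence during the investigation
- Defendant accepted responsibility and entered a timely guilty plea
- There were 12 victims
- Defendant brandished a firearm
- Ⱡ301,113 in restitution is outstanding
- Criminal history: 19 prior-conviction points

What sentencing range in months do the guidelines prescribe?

Base offense level for reckless endangerment: 18.
S1 does not apply.
S2 applies (level before this adjustment is 18 ≥ 18, so +3): 18 + 3 = 21.
S3 applies (level before this adjustment is 21 ≥ 12, so +5): 21 + 5 = 26.
S4 applies: 26 + 4 = 30.
S5 applies: 30 + 2 = 32.
S6 applies: 32 − 2 = 30.
S7 does not apply.
S8 does not apply.
Level 30 exceeds the maximum of 22; capped at 22.
Final offense level: 22.
Criminal history: 19 prior points → Category V (17+).
Level 22 falls in the 21-22 band.
Grid: Level 21-22 × Category V = 46-57 months.

46-57 months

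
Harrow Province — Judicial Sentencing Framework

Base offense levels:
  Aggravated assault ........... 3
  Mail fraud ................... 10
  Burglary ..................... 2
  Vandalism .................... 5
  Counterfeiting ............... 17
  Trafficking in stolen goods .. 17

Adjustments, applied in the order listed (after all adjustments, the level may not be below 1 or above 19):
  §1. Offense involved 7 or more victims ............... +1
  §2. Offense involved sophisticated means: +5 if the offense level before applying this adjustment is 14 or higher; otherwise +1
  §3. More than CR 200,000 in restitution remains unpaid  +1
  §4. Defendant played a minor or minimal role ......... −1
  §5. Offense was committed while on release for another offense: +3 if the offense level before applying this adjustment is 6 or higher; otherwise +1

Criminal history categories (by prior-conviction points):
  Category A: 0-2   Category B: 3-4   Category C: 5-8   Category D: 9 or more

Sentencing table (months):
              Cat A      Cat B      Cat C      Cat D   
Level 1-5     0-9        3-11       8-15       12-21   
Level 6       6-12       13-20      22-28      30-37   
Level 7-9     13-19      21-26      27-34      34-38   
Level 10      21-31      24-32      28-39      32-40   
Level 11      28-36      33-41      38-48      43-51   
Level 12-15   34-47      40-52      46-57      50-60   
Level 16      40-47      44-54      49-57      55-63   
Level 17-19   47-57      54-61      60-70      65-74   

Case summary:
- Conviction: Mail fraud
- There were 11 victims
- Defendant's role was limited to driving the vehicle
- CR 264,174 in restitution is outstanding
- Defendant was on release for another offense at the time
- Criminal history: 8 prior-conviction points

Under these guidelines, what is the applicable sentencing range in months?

46-57 months

Base offense level for mail fraud: 10.
§1 applies: 10 + 1 = 11.
§2 does not apply.
§3 applies: 11 + 1 = 12.
§4 applies: 12 − 1 = 11.
§5 applies (level before this adjustment is 11 ≥ 6, so +3): 11 + 3 = 14.
Final offense level: 14.
Criminal history: 8 prior points → Category C (5-8).
Level 14 falls in the 12-15 band.
Grid: Level 12-15 × Category C = 46-57 months.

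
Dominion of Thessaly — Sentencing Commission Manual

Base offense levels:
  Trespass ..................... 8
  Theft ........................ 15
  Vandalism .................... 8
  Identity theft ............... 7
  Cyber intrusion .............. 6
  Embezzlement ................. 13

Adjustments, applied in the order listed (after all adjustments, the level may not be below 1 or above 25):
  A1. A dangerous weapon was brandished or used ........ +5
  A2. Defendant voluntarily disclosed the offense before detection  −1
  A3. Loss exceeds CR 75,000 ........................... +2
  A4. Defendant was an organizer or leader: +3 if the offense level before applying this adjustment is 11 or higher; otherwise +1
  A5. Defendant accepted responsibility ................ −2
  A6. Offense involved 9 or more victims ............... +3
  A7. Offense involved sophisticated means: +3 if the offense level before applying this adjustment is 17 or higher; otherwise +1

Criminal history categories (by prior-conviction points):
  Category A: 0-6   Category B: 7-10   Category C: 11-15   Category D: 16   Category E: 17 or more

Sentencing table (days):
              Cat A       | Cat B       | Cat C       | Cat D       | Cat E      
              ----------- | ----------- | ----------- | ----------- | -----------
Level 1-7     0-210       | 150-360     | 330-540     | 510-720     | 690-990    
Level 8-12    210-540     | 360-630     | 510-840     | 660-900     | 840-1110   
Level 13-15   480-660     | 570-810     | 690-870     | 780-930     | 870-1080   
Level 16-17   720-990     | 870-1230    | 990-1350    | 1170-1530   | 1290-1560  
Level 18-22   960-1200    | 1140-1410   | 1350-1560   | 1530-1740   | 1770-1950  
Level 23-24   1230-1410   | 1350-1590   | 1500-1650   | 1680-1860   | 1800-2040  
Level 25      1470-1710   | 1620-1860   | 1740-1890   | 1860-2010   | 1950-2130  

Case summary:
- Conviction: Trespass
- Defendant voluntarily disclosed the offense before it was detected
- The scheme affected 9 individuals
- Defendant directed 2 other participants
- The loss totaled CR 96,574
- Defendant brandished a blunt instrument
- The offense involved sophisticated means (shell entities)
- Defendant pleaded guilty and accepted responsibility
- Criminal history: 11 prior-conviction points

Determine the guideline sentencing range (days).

1350-1560 days

Base offense level for trespass: 8.
A1 applies: 8 + 5 = 13.
A2 applies: 13 − 1 = 12.
A3 applies: 12 + 2 = 14.
A4 applies (level before this adjustment is 14 ≥ 11, so +3): 14 + 3 = 17.
A5 applies: 17 − 2 = 15.
A6 applies: 15 + 3 = 18.
A7 applies (level before this adjustment is 18 ≥ 17, so +3): 18 + 3 = 21.
Final offense level: 21.
Criminal history: 11 prior points → Category C (11-15).
Level 21 falls in the 18-22 band.
Grid: Level 18-22 × Category C = 1350-1560 days.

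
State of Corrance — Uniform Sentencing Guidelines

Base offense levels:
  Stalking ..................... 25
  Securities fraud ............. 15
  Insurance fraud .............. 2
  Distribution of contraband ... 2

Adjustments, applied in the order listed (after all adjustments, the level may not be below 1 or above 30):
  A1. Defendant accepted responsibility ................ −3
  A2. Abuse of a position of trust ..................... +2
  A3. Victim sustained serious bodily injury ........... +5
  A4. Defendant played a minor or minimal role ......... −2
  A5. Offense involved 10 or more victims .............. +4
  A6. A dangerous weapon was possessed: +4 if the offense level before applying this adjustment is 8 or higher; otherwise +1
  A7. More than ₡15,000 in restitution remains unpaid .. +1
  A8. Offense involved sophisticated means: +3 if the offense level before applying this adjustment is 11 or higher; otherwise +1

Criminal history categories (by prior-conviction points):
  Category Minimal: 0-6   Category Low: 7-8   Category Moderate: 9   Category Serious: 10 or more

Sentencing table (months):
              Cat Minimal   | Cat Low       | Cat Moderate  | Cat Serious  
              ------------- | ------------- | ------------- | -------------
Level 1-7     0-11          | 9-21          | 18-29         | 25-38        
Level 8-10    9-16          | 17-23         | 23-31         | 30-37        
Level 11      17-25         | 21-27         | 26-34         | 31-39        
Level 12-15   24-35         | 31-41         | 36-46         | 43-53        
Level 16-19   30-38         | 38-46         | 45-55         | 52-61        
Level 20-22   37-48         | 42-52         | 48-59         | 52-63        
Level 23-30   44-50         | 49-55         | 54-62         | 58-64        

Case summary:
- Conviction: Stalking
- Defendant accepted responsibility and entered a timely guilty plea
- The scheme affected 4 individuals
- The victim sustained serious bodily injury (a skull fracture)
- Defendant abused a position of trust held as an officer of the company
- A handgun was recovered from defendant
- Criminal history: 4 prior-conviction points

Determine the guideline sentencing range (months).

Base offense level for stalking: 25.
A1 applies: 25 − 3 = 22.
A2 applies: 22 + 2 = 24.
A3 applies: 24 + 5 = 29.
A6 applies (level before this adjustment is 29 ≥ 8, so +4): 29 + 4 = 33.
A8 does not apply.
Level 33 exceeds the maximum of 30; capped at 30.
Final offense level: 30.
Criminal history: 4 prior points → Category Minimal (0-6).
Level 30 falls in the 23-30 band.
Grid: Level 23-30 × Category Minimal = 44-50 months.

44-50 months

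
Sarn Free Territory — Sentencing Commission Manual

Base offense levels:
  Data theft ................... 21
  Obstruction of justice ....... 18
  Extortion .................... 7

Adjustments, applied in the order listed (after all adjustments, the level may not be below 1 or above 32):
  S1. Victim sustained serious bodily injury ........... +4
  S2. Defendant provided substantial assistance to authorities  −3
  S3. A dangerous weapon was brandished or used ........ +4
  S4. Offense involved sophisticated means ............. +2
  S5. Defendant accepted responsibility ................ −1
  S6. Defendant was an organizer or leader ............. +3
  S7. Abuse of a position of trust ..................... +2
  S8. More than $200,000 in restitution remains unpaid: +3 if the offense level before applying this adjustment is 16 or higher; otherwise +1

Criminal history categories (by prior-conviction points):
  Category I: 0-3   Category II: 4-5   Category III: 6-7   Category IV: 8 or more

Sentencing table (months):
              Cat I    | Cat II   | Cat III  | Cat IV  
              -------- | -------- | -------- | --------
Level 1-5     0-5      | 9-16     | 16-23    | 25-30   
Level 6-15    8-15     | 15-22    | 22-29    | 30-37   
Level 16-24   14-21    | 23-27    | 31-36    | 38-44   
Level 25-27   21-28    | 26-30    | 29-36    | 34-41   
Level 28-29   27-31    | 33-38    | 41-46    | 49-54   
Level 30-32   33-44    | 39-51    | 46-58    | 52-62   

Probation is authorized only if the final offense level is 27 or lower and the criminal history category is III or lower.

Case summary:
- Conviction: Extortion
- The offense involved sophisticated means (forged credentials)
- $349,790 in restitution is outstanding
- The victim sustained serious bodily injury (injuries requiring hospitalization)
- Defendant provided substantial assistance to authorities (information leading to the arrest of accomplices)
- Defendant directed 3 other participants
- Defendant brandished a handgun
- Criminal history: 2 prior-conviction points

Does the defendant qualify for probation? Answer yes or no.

Base offense level for extortion: 7.
S1 applies: 7 + 4 = 11.
S2 applies: 11 − 3 = 8.
S3 applies: 8 + 4 = 12.
S4 applies: 12 + 2 = 14.
S6 applies: 14 + 3 = 17.
S8 applies (level before this adjustment is 17 ≥ 16, so +3): 17 + 3 = 20.
Final offense level: 20.
Criminal history: 2 prior points → Category I (0-3).
Level 20 falls in the 16-24 band.
Grid: Level 16-24 × Category I = 14-21 months.
Probation check: level 20 ≤ 27 and category I ≤ III → eligible.

Yes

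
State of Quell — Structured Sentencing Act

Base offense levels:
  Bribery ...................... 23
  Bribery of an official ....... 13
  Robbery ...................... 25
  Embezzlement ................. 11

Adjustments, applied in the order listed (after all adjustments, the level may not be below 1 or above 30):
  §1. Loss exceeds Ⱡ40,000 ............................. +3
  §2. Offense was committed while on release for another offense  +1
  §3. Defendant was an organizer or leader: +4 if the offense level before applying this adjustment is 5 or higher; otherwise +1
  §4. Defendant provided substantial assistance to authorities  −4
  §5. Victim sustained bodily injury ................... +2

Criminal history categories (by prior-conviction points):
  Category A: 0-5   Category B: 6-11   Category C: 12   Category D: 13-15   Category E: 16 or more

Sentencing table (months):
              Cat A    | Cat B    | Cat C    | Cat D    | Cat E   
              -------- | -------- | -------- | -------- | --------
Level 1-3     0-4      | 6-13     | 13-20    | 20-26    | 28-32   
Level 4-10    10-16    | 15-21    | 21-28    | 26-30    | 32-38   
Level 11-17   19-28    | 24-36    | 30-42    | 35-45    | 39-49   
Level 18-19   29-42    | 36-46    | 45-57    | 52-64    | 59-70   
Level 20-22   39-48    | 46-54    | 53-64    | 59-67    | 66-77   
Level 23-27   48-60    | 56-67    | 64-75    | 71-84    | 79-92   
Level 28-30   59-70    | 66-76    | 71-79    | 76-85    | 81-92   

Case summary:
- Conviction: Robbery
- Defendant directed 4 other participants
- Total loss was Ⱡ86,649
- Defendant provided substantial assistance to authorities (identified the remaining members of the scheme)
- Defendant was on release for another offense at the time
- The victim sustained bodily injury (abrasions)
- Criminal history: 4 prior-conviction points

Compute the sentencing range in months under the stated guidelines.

Base offense level for robbery: 25.
§1 applies: 25 + 3 = 28.
§2 applies: 28 + 1 = 29.
§3 applies (level before this adjustment is 29 ≥ 5, so +4): 29 + 4 = 33.
§4 applies: 33 − 4 = 29.
§5 applies: 29 + 2 = 31.
Level 31 exceeds the maximum of 30; capped at 30.
Final offense level: 30.
Criminal history: 4 prior points → Category A (0-5).
Level 30 falls in the 28-30 band.
Grid: Level 28-30 × Category A = 59-70 months.

59-70 months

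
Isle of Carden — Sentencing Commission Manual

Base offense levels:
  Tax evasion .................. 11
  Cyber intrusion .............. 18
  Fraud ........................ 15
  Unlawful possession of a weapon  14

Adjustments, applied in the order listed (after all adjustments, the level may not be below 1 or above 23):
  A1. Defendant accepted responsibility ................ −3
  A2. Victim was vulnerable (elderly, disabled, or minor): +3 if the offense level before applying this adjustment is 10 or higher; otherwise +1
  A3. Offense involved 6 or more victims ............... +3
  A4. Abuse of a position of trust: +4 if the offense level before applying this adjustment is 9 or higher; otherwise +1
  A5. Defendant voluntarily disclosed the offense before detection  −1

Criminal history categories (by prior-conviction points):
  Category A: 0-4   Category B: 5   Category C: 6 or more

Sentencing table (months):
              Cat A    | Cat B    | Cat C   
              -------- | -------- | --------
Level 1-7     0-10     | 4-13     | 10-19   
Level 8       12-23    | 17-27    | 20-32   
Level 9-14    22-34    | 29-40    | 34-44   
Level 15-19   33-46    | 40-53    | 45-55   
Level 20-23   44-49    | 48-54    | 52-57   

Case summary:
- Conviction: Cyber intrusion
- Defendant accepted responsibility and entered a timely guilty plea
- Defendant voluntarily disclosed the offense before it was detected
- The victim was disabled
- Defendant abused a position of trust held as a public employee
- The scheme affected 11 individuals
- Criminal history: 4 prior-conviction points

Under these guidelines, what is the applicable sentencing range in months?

44-49 months

Base offense level for cyber intrusion: 18.
A1 applies: 18 − 3 = 15.
A2 applies (level before this adjustment is 15 ≥ 10, so +3): 15 + 3 = 18.
A3 applies: 18 + 3 = 21.
A4 applies (level before this adjustment is 21 ≥ 9, so +4): 21 + 4 = 25.
A5 applies: 25 − 1 = 24.
Level 24 exceeds the maximum of 23; capped at 23.
Final offense level: 23.
Criminal history: 4 prior points → Category A (0-4).
Level 23 falls in the 20-23 band.
Grid: Level 20-23 × Category A = 44-49 months.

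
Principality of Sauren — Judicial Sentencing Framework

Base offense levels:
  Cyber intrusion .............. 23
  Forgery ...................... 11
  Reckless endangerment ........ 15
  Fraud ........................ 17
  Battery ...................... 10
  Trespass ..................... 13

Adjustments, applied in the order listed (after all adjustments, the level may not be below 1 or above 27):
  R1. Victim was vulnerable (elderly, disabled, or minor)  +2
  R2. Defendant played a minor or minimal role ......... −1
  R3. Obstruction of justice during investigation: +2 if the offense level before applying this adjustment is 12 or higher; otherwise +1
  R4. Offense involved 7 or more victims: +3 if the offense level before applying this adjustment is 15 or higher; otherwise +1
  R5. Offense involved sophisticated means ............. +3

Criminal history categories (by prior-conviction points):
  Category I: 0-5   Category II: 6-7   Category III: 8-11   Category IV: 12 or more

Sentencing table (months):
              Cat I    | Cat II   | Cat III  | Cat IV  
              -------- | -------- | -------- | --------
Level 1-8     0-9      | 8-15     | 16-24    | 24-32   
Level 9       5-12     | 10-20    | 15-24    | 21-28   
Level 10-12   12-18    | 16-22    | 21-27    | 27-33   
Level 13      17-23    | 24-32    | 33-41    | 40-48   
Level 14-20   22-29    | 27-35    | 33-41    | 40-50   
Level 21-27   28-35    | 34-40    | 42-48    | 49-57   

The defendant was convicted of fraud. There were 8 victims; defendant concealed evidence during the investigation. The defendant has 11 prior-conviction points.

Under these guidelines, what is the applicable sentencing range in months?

42-48 months

Base offense level for fraud: 17.
R1 does not apply.
R2 does not apply.
R3 applies (level before this adjustment is 17 ≥ 12, so +2): 17 + 2 = 19.
R4 applies (level before this adjustment is 19 ≥ 15, so +3): 19 + 3 = 22.
R5 does not apply.
Final offense level: 22.
Criminal history: 11 prior points → Category III (8-11).
Level 22 falls in the 21-27 band.
Grid: Level 21-27 × Category III = 42-48 months.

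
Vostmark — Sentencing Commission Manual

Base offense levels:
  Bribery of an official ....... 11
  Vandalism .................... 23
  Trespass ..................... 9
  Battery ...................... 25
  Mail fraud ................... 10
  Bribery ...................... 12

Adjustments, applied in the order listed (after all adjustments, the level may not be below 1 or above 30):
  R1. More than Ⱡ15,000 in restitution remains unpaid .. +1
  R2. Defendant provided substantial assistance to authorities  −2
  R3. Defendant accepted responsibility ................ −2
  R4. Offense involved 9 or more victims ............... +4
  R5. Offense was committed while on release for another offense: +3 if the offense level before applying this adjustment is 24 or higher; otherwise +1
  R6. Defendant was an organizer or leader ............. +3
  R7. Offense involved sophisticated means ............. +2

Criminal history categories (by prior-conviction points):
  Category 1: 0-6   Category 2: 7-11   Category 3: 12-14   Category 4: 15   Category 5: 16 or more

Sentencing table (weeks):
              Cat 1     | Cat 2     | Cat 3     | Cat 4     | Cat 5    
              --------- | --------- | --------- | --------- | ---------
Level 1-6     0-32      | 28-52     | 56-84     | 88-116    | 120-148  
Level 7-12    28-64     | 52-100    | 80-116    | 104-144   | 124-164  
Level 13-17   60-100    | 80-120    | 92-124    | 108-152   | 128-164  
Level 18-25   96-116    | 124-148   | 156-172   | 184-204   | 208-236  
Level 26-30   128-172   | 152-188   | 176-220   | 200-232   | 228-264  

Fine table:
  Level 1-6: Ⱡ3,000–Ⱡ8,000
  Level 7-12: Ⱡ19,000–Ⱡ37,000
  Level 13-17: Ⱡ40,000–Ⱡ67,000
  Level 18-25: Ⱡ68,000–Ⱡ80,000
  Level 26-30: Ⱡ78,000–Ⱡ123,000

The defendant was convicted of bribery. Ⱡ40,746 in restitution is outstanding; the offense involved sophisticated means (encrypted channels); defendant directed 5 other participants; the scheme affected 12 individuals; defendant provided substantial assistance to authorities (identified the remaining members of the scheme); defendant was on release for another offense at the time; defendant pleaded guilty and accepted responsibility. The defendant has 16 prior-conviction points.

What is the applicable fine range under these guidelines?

Ⱡ68,000–Ⱡ80,000

Base offense level for bribery: 12.
R1 applies: 12 + 1 = 13.
R2 applies: 13 − 2 = 11.
R3 applies: 11 − 2 = 9.
R4 applies: 9 + 4 = 13.
R5 applies (level before this adjustment is 13 < 24, so +1): 13 + 1 = 14.
R6 applies: 14 + 3 = 17.
R7 applies: 17 + 2 = 19.
Final offense level: 19.
Level 19 falls in the 18-25 band.
Fine table: Level 18-25 → Ⱡ68,000–Ⱡ80,000.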